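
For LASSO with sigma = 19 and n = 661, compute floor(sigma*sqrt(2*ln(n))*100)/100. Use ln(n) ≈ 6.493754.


ln(661) ≈ 6.493754.
2*ln(n) ≈ 12.987508.
sqrt(2*ln(n)) ≈ sqrt(12.987508) ≈ 3.603819.
lambda ≈ 19*3.603819 = 68.472561.
floor(lambda*100)/100 = 68.47.

68.47


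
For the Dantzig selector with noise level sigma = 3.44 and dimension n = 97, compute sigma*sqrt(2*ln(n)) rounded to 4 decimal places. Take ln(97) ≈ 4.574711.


ln(97) ≈ 4.574711.
2*ln(n) ≈ 9.149422.
sqrt(2*ln(n)) ≈ sqrt(9.149422) ≈ 3.024801.
threshold ≈ 3.44*3.024801 = 10.40531544 ≈ 10.4053.

10.4053


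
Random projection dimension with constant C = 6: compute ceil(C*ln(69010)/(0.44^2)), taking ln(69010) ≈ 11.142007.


ln(69010) ≈ 11.142007.
eps^2 = 0.44^2 = 0.1936.
C*ln(N)/eps^2 ≈ 6*11.142007/0.1936 ≈ 345.3101.
m = ceil(345.3101) = 346.

346


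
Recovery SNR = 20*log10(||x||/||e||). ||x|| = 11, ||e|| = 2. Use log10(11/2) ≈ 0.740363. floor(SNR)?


||x||/||e|| = 11/2.
log10(11/2) ≈ 0.740363.
20*log10(||x||/||e||) ≈ 20*0.740363 = 14.80726.
floor(14.80726) = 14.

14


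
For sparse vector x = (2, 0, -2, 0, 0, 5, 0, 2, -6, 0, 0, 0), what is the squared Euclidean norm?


Non-zero entries: [(0, 2), (2, -2), (5, 5), (7, 2), (8, -6)]
Squares: [4, 4, 25, 4, 36]
||x||_2^2 = sum = 73.

73


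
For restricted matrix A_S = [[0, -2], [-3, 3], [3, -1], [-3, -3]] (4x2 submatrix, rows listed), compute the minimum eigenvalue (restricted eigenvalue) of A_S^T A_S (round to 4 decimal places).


A_S^T A_S = [[27, -3], [-3, 23]].
trace = 50.
det = 612.
disc = trace^2 - 4*det = 2500 - 4*612 = 52.
sqrt(52) ≈ 7.211103.
lam_min = (50 - sqrt(52))/2 ≈ (50 - 7.211103)/2 = 21.3944485 ≈ 21.3944.

21.3944


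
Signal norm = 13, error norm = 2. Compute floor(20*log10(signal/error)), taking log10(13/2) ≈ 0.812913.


||x||/||e|| = 13/2.
log10(13/2) ≈ 0.812913.
20*log10(||x||/||e||) ≈ 20*0.812913 = 16.25826.
floor(16.25826) = 16.

16


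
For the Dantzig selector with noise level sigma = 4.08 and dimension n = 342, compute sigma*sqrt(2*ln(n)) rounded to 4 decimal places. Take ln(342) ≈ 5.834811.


ln(342) ≈ 5.834811.
2*ln(n) ≈ 11.669622.
sqrt(2*ln(n)) ≈ sqrt(11.669622) ≈ 3.416083.
threshold ≈ 4.08*3.416083 = 13.93761864 ≈ 13.9376.

13.9376


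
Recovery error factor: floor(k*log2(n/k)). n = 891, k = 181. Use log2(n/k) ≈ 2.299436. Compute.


log2(n/k) = log2(891/181) ≈ 2.299436.
k*log2(n/k) ≈ 181*2.299436 = 416.197916.
floor(416.197916) = 416.

416


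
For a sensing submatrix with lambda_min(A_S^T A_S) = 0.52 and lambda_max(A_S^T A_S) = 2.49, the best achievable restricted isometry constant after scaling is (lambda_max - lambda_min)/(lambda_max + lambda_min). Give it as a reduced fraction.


lambda_max - lambda_min = 2.49 - 0.52 = 1.97.
lambda_max + lambda_min = 2.49 + 0.52 = 3.01.
delta = 1.97/3.01 = 197/301.

197/301


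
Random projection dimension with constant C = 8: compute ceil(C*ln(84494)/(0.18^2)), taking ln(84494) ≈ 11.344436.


ln(84494) ≈ 11.344436.
eps^2 = 0.18^2 = 0.0324.
C*ln(N)/eps^2 ≈ 8*11.344436/0.0324 ≈ 2801.0953.
m = ceil(2801.0953) = 2802.

2802


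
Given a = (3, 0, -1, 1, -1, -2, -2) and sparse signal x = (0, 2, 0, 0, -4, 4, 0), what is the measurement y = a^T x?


Non-zero terms: ['0*2', '-1*-4', '-2*4']
Products: [0, 4, -8]
y = sum = -4.

-4


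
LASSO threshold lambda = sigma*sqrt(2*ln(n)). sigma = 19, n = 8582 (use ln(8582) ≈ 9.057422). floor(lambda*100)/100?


ln(8582) ≈ 9.057422.
2*ln(n) ≈ 18.114844.
sqrt(2*ln(n)) ≈ sqrt(18.114844) ≈ 4.256154.
lambda ≈ 19*4.256154 = 80.866926.
floor(lambda*100)/100 = 80.86.

80.86


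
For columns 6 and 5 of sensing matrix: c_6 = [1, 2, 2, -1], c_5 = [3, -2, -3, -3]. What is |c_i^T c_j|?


Inner product: 1*3 + 2*-2 + 2*-3 + -1*-3
Products: [3, -4, -6, 3]
Sum = -4.
|dot| = 4.

4


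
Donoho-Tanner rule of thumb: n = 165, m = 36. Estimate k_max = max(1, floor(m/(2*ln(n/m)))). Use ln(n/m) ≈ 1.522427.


n/m = 165/36 = 55/12.
ln(n/m) ≈ 1.522427.
2*ln(n/m) ≈ 3.044854.
m/(2*ln(n/m)) ≈ 36/3.044854 ≈ 11.8232.
floor = 11.
k_max = max(1, 11) = 11.

11


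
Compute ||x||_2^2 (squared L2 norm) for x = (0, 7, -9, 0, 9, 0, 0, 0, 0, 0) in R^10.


Non-zero entries: [(1, 7), (2, -9), (4, 9)]
Squares: [49, 81, 81]
||x||_2^2 = sum = 211.

211


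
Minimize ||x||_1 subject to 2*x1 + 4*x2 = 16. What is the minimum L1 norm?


Axis intercepts:
  x1 = 8, x2 = 0: L1 = 8
  x1 = 0, x2 = 4: L1 = 4
x* = (0, 4)
||x*||_1 = 4.

4


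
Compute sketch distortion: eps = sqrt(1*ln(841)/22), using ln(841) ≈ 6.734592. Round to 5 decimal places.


ln(841) ≈ 6.734592.
1*ln(N)/m ≈ 1*6.734592/22 ≈ 0.30611782.
eps = sqrt(0.30611782) ≈ 0.5532792 ≈ 0.55328.

0.55328


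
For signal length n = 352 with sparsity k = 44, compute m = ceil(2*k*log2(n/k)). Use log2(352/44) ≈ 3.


log2(n/k) = log2(352/44) ≈ 3.
2*k*log2(n/k) ≈ 2*44*3 = 264.
m = ceil(264) = 264.

264


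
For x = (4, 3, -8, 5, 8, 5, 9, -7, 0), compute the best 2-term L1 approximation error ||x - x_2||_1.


Sorted |x_i| descending: [9, 8, 8, 7, 5, 5, 4, 3, 0]
Keep top 2: [9, 8]
Tail entries: [8, 7, 5, 5, 4, 3, 0]
L1 error = sum of tail = 32.

32


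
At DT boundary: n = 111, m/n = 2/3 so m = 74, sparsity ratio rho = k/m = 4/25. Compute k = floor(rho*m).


m = 2/3*111 = 74.
rho = 4/25.
rho*m = 4/25*74 = 11.84.
k = floor(11.84) = 11.

11


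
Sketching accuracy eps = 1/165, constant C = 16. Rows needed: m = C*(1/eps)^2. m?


1/eps = 165.
(1/eps)^2 = 27225.
m = 16*27225 = 435600.

435600


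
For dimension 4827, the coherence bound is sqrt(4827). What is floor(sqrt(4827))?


69^2 = 4761 <= 4827 < 4900 = 70^2, so 69 <= sqrt(4827) < 70.
floor(sqrt(4827)) = 69.

69


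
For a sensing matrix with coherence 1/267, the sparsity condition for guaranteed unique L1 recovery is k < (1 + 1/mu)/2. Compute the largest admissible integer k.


1/mu = 267.
1 + 1/mu = 268.
(1 + 1/mu)/2 = 134 is an integer and the inequality is strict, so k_max = 134 - 1 = 133.

133


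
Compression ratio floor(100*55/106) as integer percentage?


100*m/n = 100*55/106 ≈ 51.8868.
floor = 51.

51


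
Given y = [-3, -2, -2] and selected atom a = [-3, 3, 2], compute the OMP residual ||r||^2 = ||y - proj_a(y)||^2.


a^T a = 22.
a^T y = -1.
coeff = -1/22 = -1/22.
||r||^2 = 373/22.

373/22


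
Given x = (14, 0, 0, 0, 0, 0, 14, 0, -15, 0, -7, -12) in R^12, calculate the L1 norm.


Non-zero entries: [(0, 14), (6, 14), (8, -15), (10, -7), (11, -12)]
Absolute values: [14, 14, 15, 7, 12]
||x||_1 = sum = 62.

62


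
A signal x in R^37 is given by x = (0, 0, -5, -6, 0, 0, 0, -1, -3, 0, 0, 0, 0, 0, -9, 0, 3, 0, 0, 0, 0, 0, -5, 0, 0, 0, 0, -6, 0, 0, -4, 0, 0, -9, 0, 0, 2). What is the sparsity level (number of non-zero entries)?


Non-zero positions: [2, 3, 7, 8, 14, 16, 22, 27, 30, 33, 36].
Sparsity = 11.

11


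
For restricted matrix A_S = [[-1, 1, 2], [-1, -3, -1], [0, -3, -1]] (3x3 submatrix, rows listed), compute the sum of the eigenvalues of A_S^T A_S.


Sum of eigenvalues of A_S^T A_S = trace(A_S^T A_S) = sum of squared column norms of A_S.
A_S^T A_S diagonal: [2, 19, 6].
trace = 2 + 19 + 6 = 27.

27


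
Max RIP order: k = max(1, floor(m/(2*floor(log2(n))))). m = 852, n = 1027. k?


floor(log2(1027)) = 10.
2*10 = 20.
m/(2*floor(log2(n))) = 852/20 ≈ 42.6.
floor = 42.
k = max(1, 42) = 42.

42


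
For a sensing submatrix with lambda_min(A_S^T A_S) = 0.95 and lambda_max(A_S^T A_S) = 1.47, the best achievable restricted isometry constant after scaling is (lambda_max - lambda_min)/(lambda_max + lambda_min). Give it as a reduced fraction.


lambda_max - lambda_min = 1.47 - 0.95 = 0.52.
lambda_max + lambda_min = 1.47 + 0.95 = 2.42.
delta = 0.52/2.42 = 52/242 = 26/121.

26/121


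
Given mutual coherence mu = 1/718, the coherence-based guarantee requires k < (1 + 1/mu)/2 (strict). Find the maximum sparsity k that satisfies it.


1/mu = 718.
1 + 1/mu = 719.
(1 + 1/mu)/2 = 359.5 is not an integer, so k_max = floor(359.5) = 359.

359


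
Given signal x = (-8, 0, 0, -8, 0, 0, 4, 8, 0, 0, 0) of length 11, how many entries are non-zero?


Non-zero positions: [0, 3, 6, 7].
Sparsity = 4.

4


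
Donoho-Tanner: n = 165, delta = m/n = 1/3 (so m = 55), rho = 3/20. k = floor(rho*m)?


m = 1/3*165 = 55.
rho = 3/20.
rho*m = 3/20*55 = 8.25.
k = floor(8.25) = 8.

8


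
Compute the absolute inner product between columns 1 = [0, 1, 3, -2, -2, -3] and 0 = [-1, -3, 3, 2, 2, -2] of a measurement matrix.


Inner product: 0*-1 + 1*-3 + 3*3 + -2*2 + -2*2 + -3*-2
Products: [0, -3, 9, -4, -4, 6]
Sum = 4.
|dot| = 4.

4


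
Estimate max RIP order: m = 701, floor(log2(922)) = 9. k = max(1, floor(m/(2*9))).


floor(log2(922)) = 9.
2*9 = 18.
m/(2*floor(log2(n))) = 701/18 ≈ 38.9444.
floor = 38.
k = max(1, 38) = 38.

38


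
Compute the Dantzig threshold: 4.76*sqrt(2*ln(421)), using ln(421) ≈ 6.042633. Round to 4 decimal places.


ln(421) ≈ 6.042633.
2*ln(n) ≈ 12.085266.
sqrt(2*ln(n)) ≈ sqrt(12.085266) ≈ 3.476387.
threshold ≈ 4.76*3.476387 = 16.54760212 ≈ 16.5476.

16.5476


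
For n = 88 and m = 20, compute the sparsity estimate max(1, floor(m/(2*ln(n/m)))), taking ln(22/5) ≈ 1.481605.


n/m = 88/20 = 22/5.
ln(n/m) ≈ 1.481605.
2*ln(n/m) ≈ 2.96321.
m/(2*ln(n/m)) ≈ 20/2.96321 ≈ 6.7494.
floor = 6.
k_max = max(1, 6) = 6.

6


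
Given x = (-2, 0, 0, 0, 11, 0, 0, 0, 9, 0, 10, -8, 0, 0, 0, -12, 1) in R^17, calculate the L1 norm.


Non-zero entries: [(0, -2), (4, 11), (8, 9), (10, 10), (11, -8), (15, -12), (16, 1)]
Absolute values: [2, 11, 9, 10, 8, 12, 1]
||x||_1 = sum = 53.

53


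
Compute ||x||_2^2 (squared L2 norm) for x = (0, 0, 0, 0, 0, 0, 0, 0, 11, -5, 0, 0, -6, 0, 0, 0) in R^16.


Non-zero entries: [(8, 11), (9, -5), (12, -6)]
Squares: [121, 25, 36]
||x||_2^2 = sum = 182.

182


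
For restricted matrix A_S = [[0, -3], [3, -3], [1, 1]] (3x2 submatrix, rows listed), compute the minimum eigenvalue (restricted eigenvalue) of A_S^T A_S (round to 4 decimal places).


A_S^T A_S = [[10, -8], [-8, 19]].
trace = 29.
det = 126.
disc = trace^2 - 4*det = 841 - 4*126 = 337.
sqrt(337) ≈ 18.357560.
lam_min = (29 - sqrt(337))/2 ≈ (29 - 18.357560)/2 = 5.32122 ≈ 5.3212.

5.3212


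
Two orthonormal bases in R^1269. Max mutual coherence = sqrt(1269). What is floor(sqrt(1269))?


35^2 = 1225 <= 1269 < 1296 = 36^2, so 35 <= sqrt(1269) < 36.
floor(sqrt(1269)) = 35.

35


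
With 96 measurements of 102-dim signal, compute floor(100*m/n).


100*m/n = 100*96/102 ≈ 94.1176.
floor = 94.

94


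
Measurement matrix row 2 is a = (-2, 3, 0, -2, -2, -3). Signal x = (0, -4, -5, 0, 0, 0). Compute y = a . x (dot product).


Non-zero terms: ['3*-4', '0*-5']
Products: [-12, 0]
y = sum = -12.

-12


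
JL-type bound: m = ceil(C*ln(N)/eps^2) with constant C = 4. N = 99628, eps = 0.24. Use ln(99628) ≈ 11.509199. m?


ln(99628) ≈ 11.509199.
eps^2 = 0.24^2 = 0.0576.
C*ln(N)/eps^2 ≈ 4*11.509199/0.0576 ≈ 799.2499.
m = ceil(799.2499) = 800.

800


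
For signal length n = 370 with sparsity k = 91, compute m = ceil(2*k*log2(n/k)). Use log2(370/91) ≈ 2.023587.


log2(n/k) = log2(370/91) ≈ 2.023587.
2*k*log2(n/k) ≈ 2*91*2.023587 = 368.292834.
m = ceil(368.292834) = 369.

369


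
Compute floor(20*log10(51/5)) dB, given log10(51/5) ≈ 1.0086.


||x||/||e|| = 51/5.
log10(51/5) ≈ 1.0086.
20*log10(||x||/||e||) ≈ 20*1.0086 = 20.172.
floor(20.172) = 20.

20


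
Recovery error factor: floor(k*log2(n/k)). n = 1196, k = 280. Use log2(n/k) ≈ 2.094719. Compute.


log2(n/k) = log2(1196/280) ≈ 2.094719.
k*log2(n/k) ≈ 280*2.094719 = 586.52132.
floor(586.52132) = 586.

586


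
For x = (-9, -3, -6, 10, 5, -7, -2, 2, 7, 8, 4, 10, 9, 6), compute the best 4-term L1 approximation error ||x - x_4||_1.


Sorted |x_i| descending: [10, 10, 9, 9, 8, 7, 7, 6, 6, 5, 4, 3, 2, 2]
Keep top 4: [10, 10, 9, 9]
Tail entries: [8, 7, 7, 6, 6, 5, 4, 3, 2, 2]
L1 error = sum of tail = 50.

50


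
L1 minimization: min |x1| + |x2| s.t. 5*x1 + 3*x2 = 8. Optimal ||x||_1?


Axis intercepts:
  x1 = 8/5, x2 = 0: L1 = 8/5
  x1 = 0, x2 = 8/3: L1 = 8/3
x* = (8/5, 0)
||x*||_1 = 8/5.

8/5


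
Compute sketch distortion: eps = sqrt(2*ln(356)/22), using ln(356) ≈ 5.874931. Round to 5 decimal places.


ln(356) ≈ 5.874931.
2*ln(N)/m ≈ 2*5.874931/22 ≈ 0.53408464.
eps = sqrt(0.53408464) ≈ 0.7308109 ≈ 0.73081.

0.73081


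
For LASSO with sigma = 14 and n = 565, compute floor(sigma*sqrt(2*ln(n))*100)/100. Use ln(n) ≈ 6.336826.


ln(565) ≈ 6.336826.
2*ln(n) ≈ 12.673652.
sqrt(2*ln(n)) ≈ sqrt(12.673652) ≈ 3.560007.
lambda ≈ 14*3.560007 = 49.840098.
floor(lambda*100)/100 = 49.84.

49.84


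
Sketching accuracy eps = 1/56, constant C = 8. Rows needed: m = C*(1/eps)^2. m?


1/eps = 56.
(1/eps)^2 = 3136.
m = 8*3136 = 25088.

25088


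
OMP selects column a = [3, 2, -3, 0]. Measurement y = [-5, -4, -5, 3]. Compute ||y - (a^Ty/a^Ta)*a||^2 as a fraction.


a^T a = 22.
a^T y = -8.
coeff = -8/22 = -4/11.
||r||^2 = 793/11.

793/11


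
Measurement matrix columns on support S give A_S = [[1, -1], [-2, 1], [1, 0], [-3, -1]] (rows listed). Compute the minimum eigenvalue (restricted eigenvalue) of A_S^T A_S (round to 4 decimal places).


A_S^T A_S = [[15, 0], [0, 3]].
trace = 18.
det = 45.
disc = trace^2 - 4*det = 324 - 4*45 = 144.
sqrt(144) = 12.
lam_min = (18 - 12)/2 = 3 = 3.0000.

3.0000


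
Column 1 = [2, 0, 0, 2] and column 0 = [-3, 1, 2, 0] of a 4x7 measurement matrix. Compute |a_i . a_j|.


Inner product: 2*-3 + 0*1 + 0*2 + 2*0
Products: [-6, 0, 0, 0]
Sum = -6.
|dot| = 6.

6


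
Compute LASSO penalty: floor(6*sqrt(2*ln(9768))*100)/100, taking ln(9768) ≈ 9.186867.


ln(9768) ≈ 9.186867.
2*ln(n) ≈ 18.373734.
sqrt(2*ln(n)) ≈ sqrt(18.373734) ≈ 4.286459.
lambda ≈ 6*4.286459 = 25.718754.
floor(lambda*100)/100 = 25.71.

25.71


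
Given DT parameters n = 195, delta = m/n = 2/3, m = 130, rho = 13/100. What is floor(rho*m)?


m = 2/3*195 = 130.
rho = 13/100.
rho*m = 13/100*130 = 16.9.
k = floor(16.9) = 16.

16


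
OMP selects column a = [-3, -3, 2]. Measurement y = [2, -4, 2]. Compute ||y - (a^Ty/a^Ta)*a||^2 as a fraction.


a^T a = 22.
a^T y = 10.
coeff = 10/22 = 5/11.
||r||^2 = 214/11.

214/11


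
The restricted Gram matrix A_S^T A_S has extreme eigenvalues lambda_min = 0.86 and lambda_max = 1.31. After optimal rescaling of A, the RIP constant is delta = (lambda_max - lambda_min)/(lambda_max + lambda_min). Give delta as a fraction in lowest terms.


lambda_max - lambda_min = 1.31 - 0.86 = 0.45.
lambda_max + lambda_min = 1.31 + 0.86 = 2.17.
delta = 0.45/2.17 = 45/217.

45/217


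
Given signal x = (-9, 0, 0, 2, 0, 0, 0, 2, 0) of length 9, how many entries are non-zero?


Non-zero positions: [0, 3, 7].
Sparsity = 3.

3


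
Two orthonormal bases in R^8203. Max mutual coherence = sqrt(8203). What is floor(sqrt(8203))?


90^2 = 8100 <= 8203 < 8281 = 91^2, so 90 <= sqrt(8203) < 91.
floor(sqrt(8203)) = 90.

90


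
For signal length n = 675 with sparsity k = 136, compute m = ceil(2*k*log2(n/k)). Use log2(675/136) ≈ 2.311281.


log2(n/k) = log2(675/136) ≈ 2.311281.
2*k*log2(n/k) ≈ 2*136*2.311281 = 628.668432.
m = ceil(628.668432) = 629.

629


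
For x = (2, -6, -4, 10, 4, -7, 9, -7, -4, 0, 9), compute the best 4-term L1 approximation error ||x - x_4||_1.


Sorted |x_i| descending: [10, 9, 9, 7, 7, 6, 4, 4, 4, 2, 0]
Keep top 4: [10, 9, 9, 7]
Tail entries: [7, 6, 4, 4, 4, 2, 0]
L1 error = sum of tail = 27.

27


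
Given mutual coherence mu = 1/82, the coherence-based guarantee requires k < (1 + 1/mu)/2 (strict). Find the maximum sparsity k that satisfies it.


1/mu = 82.
1 + 1/mu = 83.
(1 + 1/mu)/2 = 41.5 is not an integer, so k_max = floor(41.5) = 41.

41


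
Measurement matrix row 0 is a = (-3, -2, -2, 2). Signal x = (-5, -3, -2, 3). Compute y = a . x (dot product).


Non-zero terms: ['-3*-5', '-2*-3', '-2*-2', '2*3']
Products: [15, 6, 4, 6]
y = sum = 31.

31


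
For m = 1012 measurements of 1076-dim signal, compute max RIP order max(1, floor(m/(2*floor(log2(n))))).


floor(log2(1076)) = 10.
2*10 = 20.
m/(2*floor(log2(n))) = 1012/20 ≈ 50.6.
floor = 50.
k = max(1, 50) = 50.

50


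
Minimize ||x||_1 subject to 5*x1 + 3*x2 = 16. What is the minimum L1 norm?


Axis intercepts:
  x1 = 16/5, x2 = 0: L1 = 16/5
  x1 = 0, x2 = 16/3: L1 = 16/3
x* = (16/5, 0)
||x*||_1 = 16/5.

16/5


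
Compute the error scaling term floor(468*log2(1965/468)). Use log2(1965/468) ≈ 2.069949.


log2(n/k) = log2(1965/468) ≈ 2.069949.
k*log2(n/k) ≈ 468*2.069949 = 968.736132.
floor(968.736132) = 968.

968


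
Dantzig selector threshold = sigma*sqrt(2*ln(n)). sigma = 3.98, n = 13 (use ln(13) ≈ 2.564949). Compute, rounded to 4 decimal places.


ln(13) ≈ 2.564949.
2*ln(n) ≈ 5.129898.
sqrt(2*ln(n)) ≈ sqrt(5.129898) ≈ 2.264928.
threshold ≈ 3.98*2.264928 = 9.01441344 ≈ 9.0144.

9.0144


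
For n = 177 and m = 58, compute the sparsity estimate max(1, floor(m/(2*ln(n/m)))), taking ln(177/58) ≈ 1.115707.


n/m = 177/58.
ln(n/m) ≈ 1.115707.
2*ln(n/m) ≈ 2.231414.
m/(2*ln(n/m)) ≈ 58/2.231414 ≈ 25.9925.
floor = 25.
k_max = max(1, 25) = 25.

25


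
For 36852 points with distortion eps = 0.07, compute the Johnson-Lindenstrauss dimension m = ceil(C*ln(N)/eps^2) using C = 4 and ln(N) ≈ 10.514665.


ln(36852) ≈ 10.514665.
eps^2 = 0.07^2 = 0.0049.
C*ln(N)/eps^2 ≈ 4*10.514665/0.0049 ≈ 8583.4.
m = ceil(8583.4) = 8584.

8584


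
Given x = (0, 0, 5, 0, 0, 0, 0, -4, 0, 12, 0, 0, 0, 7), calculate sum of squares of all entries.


Non-zero entries: [(2, 5), (7, -4), (9, 12), (13, 7)]
Squares: [25, 16, 144, 49]
||x||_2^2 = sum = 234.

234


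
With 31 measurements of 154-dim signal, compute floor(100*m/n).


100*m/n = 100*31/154 ≈ 20.1299.
floor = 20.

20


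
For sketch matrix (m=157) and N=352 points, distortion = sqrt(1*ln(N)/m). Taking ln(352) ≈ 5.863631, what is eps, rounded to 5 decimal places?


ln(352) ≈ 5.863631.
1*ln(N)/m ≈ 1*5.863631/157 ≈ 0.03734797.
eps = sqrt(0.03734797) ≈ 0.1932562 ≈ 0.19326.

0.19326


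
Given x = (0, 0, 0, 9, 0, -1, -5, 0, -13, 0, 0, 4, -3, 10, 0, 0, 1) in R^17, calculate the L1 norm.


Non-zero entries: [(3, 9), (5, -1), (6, -5), (8, -13), (11, 4), (12, -3), (13, 10), (16, 1)]
Absolute values: [9, 1, 5, 13, 4, 3, 10, 1]
||x||_1 = sum = 46.

46


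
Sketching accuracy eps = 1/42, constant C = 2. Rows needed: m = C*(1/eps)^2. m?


1/eps = 42.
(1/eps)^2 = 1764.
m = 2*1764 = 3528.

3528


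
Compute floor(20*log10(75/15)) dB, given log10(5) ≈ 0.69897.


||x||/||e|| = 75/15 = 5.
log10(5) ≈ 0.69897.
20*log10(||x||/||e||) ≈ 20*0.69897 = 13.9794.
floor(13.9794) = 13.

13


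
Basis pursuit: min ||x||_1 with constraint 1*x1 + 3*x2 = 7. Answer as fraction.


Axis intercepts:
  x1 = 7, x2 = 0: L1 = 7
  x1 = 0, x2 = 7/3: L1 = 7/3
x* = (0, 7/3)
||x*||_1 = 7/3.

7/3


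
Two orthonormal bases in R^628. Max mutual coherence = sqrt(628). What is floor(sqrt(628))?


25^2 = 625 <= 628 < 676 = 26^2, so 25 <= sqrt(628) < 26.
floor(sqrt(628)) = 25.

25


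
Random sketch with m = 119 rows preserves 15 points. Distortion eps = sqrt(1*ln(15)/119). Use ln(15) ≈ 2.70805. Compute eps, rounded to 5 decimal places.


ln(15) ≈ 2.70805.
1*ln(N)/m ≈ 1*2.70805/119 ≈ 0.02275672.
eps = sqrt(0.02275672) ≈ 0.1508533 ≈ 0.15085.

0.15085


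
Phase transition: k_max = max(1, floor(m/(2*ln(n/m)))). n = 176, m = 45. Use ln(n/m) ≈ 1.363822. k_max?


n/m = 176/45.
ln(n/m) ≈ 1.363822.
2*ln(n/m) ≈ 2.727644.
m/(2*ln(n/m)) ≈ 45/2.727644 ≈ 16.4978.
floor = 16.
k_max = max(1, 16) = 16.

16


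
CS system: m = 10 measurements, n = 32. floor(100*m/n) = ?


100*m/n = 100*10/32 ≈ 31.25.
floor = 31.

31


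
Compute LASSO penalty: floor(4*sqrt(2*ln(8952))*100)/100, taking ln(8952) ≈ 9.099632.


ln(8952) ≈ 9.099632.
2*ln(n) ≈ 18.199264.
sqrt(2*ln(n)) ≈ sqrt(18.199264) ≈ 4.26606.
lambda ≈ 4*4.26606 = 17.06424.
floor(lambda*100)/100 = 17.06.

17.06


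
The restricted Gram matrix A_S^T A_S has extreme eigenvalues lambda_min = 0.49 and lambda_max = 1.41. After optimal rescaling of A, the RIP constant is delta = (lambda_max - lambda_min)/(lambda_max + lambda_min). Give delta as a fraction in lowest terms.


lambda_max - lambda_min = 1.41 - 0.49 = 0.92.
lambda_max + lambda_min = 1.41 + 0.49 = 1.90.
delta = 0.92/1.90 = 92/190 = 46/95.

46/95


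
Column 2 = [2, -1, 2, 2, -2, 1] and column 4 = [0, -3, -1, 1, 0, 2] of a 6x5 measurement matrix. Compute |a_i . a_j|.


Inner product: 2*0 + -1*-3 + 2*-1 + 2*1 + -2*0 + 1*2
Products: [0, 3, -2, 2, 0, 2]
Sum = 5.
|dot| = 5.

5


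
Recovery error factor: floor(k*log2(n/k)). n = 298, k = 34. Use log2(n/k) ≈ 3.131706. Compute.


log2(n/k) = log2(298/34) ≈ 3.131706.
k*log2(n/k) ≈ 34*3.131706 = 106.478004.
floor(106.478004) = 106.

106


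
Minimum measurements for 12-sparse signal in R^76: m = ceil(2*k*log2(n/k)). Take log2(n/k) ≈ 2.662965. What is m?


log2(n/k) = log2(76/12) ≈ 2.662965.
2*k*log2(n/k) ≈ 2*12*2.662965 = 63.91116.
m = ceil(63.91116) = 64.

64


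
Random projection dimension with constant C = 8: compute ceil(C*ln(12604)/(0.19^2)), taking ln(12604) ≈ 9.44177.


ln(12604) ≈ 9.44177.
eps^2 = 0.19^2 = 0.0361.
C*ln(N)/eps^2 ≈ 8*9.44177/0.0361 ≈ 2092.359.
m = ceil(2092.359) = 2093.

2093


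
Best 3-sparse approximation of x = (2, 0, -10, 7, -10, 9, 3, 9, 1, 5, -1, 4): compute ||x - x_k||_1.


Sorted |x_i| descending: [10, 10, 9, 9, 7, 5, 4, 3, 2, 1, 1, 0]
Keep top 3: [10, 10, 9]
Tail entries: [9, 7, 5, 4, 3, 2, 1, 1, 0]
L1 error = sum of tail = 32.

32


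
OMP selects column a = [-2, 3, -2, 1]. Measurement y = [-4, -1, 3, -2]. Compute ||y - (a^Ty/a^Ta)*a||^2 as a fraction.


a^T a = 18.
a^T y = -3.
coeff = -3/18 = -1/6.
||r||^2 = 59/2.

59/2


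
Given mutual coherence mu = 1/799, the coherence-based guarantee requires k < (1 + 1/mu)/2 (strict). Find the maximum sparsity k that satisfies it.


1/mu = 799.
1 + 1/mu = 800.
(1 + 1/mu)/2 = 400 is an integer and the inequality is strict, so k_max = 400 - 1 = 399.

399


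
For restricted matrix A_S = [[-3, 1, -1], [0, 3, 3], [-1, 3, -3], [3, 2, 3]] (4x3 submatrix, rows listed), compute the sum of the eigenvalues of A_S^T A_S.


Sum of eigenvalues of A_S^T A_S = trace(A_S^T A_S) = sum of squared column norms of A_S.
A_S^T A_S diagonal: [19, 23, 28].
trace = 19 + 23 + 28 = 70.

70


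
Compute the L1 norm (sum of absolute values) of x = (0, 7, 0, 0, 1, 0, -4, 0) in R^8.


Non-zero entries: [(1, 7), (4, 1), (6, -4)]
Absolute values: [7, 1, 4]
||x||_1 = sum = 12.

12


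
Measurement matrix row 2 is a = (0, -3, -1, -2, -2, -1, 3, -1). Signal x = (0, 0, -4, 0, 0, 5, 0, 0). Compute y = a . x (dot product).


Non-zero terms: ['-1*-4', '-1*5']
Products: [4, -5]
y = sum = -1.

-1


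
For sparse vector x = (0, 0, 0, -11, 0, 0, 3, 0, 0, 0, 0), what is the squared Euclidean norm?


Non-zero entries: [(3, -11), (6, 3)]
Squares: [121, 9]
||x||_2^2 = sum = 130.

130


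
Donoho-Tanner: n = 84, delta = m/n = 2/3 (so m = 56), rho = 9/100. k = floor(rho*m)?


m = 2/3*84 = 56.
rho = 9/100.
rho*m = 9/100*56 = 5.04.
k = floor(5.04) = 5.

5


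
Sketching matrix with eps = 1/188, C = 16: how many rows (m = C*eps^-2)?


1/eps = 188.
(1/eps)^2 = 35344.
m = 16*35344 = 565504.

565504


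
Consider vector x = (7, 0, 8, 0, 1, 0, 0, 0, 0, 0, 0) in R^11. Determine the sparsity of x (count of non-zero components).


Non-zero positions: [0, 2, 4].
Sparsity = 3.

3


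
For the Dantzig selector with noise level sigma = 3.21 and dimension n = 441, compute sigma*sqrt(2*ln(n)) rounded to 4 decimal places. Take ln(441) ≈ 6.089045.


ln(441) ≈ 6.089045.
2*ln(n) ≈ 12.17809.
sqrt(2*ln(n)) ≈ sqrt(12.17809) ≈ 3.489712.
threshold ≈ 3.21*3.489712 = 11.20197552 ≈ 11.2020.

11.2020


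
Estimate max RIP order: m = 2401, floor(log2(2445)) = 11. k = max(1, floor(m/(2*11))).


floor(log2(2445)) = 11.
2*11 = 22.
m/(2*floor(log2(n))) = 2401/22 ≈ 109.1364.
floor = 109.
k = max(1, 109) = 109.

109


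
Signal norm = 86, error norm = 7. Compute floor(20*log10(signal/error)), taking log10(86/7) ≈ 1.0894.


||x||/||e|| = 86/7.
log10(86/7) ≈ 1.0894.
20*log10(||x||/||e||) ≈ 20*1.0894 = 21.788.
floor(21.788) = 21.

21


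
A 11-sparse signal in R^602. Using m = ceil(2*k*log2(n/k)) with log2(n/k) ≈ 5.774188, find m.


log2(n/k) = log2(602/11) ≈ 5.774188.
2*k*log2(n/k) ≈ 2*11*5.774188 = 127.032136.
m = ceil(127.032136) = 128.

128


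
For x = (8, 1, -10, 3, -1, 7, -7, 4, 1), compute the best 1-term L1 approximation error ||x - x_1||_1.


Sorted |x_i| descending: [10, 8, 7, 7, 4, 3, 1, 1, 1]
Keep top 1: [10]
Tail entries: [8, 7, 7, 4, 3, 1, 1, 1]
L1 error = sum of tail = 32.

32


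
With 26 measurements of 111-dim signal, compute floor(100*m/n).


100*m/n = 100*26/111 ≈ 23.4234.
floor = 23.

23


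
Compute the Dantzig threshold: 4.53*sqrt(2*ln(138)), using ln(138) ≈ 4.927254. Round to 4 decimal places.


ln(138) ≈ 4.927254.
2*ln(n) ≈ 9.854508.
sqrt(2*ln(n)) ≈ sqrt(9.854508) ≈ 3.139189.
threshold ≈ 4.53*3.139189 = 14.22052617 ≈ 14.2205.

14.2205


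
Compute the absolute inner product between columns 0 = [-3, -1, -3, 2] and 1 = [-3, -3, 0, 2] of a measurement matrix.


Inner product: -3*-3 + -1*-3 + -3*0 + 2*2
Products: [9, 3, 0, 4]
Sum = 16.
|dot| = 16.

16


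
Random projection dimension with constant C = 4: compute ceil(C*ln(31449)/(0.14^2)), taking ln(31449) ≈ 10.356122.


ln(31449) ≈ 10.356122.
eps^2 = 0.14^2 = 0.0196.
C*ln(N)/eps^2 ≈ 4*10.356122/0.0196 ≈ 2113.4943.
m = ceil(2113.4943) = 2114.

2114


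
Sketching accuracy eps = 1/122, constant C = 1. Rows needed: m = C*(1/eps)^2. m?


1/eps = 122.
(1/eps)^2 = 14884.
m = 1*14884 = 14884.

14884


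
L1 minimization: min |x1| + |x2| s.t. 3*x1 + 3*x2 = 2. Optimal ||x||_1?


Axis intercepts:
  x1 = 2/3, x2 = 0: L1 = 2/3
  x1 = 0, x2 = 2/3: L1 = 2/3
x* = (2/3, 0)
||x*||_1 = 2/3.

2/3


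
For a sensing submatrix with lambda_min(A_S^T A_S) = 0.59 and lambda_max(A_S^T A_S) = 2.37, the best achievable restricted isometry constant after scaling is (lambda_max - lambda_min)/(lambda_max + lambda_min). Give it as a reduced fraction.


lambda_max - lambda_min = 2.37 - 0.59 = 1.78.
lambda_max + lambda_min = 2.37 + 0.59 = 2.96.
delta = 1.78/2.96 = 178/296 = 89/148.

89/148


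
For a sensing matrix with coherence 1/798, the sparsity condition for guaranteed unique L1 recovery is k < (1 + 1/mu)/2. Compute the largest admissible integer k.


1/mu = 798.
1 + 1/mu = 799.
(1 + 1/mu)/2 = 399.5 is not an integer, so k_max = floor(399.5) = 399.

399


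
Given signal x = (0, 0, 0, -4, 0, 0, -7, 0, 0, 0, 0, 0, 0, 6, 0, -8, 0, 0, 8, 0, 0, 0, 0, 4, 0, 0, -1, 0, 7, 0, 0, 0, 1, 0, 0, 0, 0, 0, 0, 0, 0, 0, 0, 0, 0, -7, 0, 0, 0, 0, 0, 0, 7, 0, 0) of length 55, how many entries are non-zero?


Non-zero positions: [3, 6, 13, 15, 18, 23, 26, 28, 32, 45, 52].
Sparsity = 11.

11


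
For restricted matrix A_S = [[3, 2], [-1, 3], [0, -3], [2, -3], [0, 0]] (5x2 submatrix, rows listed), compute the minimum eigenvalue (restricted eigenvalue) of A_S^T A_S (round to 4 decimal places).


A_S^T A_S = [[14, -3], [-3, 31]].
trace = 45.
det = 425.
disc = trace^2 - 4*det = 2025 - 4*425 = 325.
sqrt(325) ≈ 18.027756.
lam_min = (45 - sqrt(325))/2 ≈ (45 - 18.027756)/2 = 13.486122 ≈ 13.4861.

13.4861


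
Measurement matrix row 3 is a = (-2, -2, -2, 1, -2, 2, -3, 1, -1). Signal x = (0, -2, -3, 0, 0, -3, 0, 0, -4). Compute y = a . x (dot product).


Non-zero terms: ['-2*-2', '-2*-3', '2*-3', '-1*-4']
Products: [4, 6, -6, 4]
y = sum = 8.

8


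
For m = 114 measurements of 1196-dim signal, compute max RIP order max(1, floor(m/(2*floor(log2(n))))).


floor(log2(1196)) = 10.
2*10 = 20.
m/(2*floor(log2(n))) = 114/20 ≈ 5.7.
floor = 5.
k = max(1, 5) = 5.

5


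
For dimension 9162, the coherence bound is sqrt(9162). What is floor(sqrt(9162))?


95^2 = 9025 <= 9162 < 9216 = 96^2, so 95 <= sqrt(9162) < 96.
floor(sqrt(9162)) = 95.

95


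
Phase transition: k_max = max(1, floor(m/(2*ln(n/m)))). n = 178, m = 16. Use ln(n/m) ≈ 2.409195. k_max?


n/m = 178/16 = 89/8.
ln(n/m) ≈ 2.409195.
2*ln(n/m) ≈ 4.81839.
m/(2*ln(n/m)) ≈ 16/4.81839 ≈ 3.3206.
floor = 3.
k_max = max(1, 3) = 3.

3


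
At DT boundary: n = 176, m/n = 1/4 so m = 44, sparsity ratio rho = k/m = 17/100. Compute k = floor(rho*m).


m = 1/4*176 = 44.
rho = 17/100.
rho*m = 17/100*44 = 7.48.
k = floor(7.48) = 7.

7


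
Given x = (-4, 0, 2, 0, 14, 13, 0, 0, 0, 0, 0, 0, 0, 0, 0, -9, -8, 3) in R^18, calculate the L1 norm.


Non-zero entries: [(0, -4), (2, 2), (4, 14), (5, 13), (15, -9), (16, -8), (17, 3)]
Absolute values: [4, 2, 14, 13, 9, 8, 3]
||x||_1 = sum = 53.

53


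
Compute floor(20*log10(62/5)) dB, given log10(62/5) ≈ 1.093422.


||x||/||e|| = 62/5.
log10(62/5) ≈ 1.093422.
20*log10(||x||/||e||) ≈ 20*1.093422 = 21.86844.
floor(21.86844) = 21.

21


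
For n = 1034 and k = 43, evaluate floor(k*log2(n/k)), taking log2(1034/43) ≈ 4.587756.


log2(n/k) = log2(1034/43) ≈ 4.587756.
k*log2(n/k) ≈ 43*4.587756 = 197.273508.
floor(197.273508) = 197.

197


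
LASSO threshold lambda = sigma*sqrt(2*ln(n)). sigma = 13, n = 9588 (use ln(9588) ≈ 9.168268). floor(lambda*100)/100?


ln(9588) ≈ 9.168268.
2*ln(n) ≈ 18.336536.
sqrt(2*ln(n)) ≈ sqrt(18.336536) ≈ 4.282118.
lambda ≈ 13*4.282118 = 55.667534.
floor(lambda*100)/100 = 55.66.

55.66


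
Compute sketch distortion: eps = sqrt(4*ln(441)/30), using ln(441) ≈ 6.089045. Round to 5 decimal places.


ln(441) ≈ 6.089045.
4*ln(N)/m ≈ 4*6.089045/30 ≈ 0.81187267.
eps = sqrt(0.81187267) ≈ 0.9010398 ≈ 0.90104.

0.90104


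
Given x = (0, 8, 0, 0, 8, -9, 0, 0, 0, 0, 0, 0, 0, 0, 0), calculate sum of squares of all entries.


Non-zero entries: [(1, 8), (4, 8), (5, -9)]
Squares: [64, 64, 81]
||x||_2^2 = sum = 209.

209


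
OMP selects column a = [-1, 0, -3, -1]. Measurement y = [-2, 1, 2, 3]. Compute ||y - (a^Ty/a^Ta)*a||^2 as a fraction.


a^T a = 11.
a^T y = -7.
coeff = -7/11 = -7/11.
||r||^2 = 149/11.

149/11


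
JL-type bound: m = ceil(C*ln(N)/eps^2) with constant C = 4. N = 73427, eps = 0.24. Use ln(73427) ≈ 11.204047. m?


ln(73427) ≈ 11.204047.
eps^2 = 0.24^2 = 0.0576.
C*ln(N)/eps^2 ≈ 4*11.204047/0.0576 ≈ 778.0588.
m = ceil(778.0588) = 779.

779


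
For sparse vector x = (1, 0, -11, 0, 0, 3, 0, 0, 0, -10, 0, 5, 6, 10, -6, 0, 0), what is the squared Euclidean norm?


Non-zero entries: [(0, 1), (2, -11), (5, 3), (9, -10), (11, 5), (12, 6), (13, 10), (14, -6)]
Squares: [1, 121, 9, 100, 25, 36, 100, 36]
||x||_2^2 = sum = 428.

428


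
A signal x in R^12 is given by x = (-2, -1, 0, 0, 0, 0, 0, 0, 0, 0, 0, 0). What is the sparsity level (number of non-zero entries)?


Non-zero positions: [0, 1].
Sparsity = 2.

2


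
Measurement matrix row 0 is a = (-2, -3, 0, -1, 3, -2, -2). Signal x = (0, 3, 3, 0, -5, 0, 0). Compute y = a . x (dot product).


Non-zero terms: ['-3*3', '0*3', '3*-5']
Products: [-9, 0, -15]
y = sum = -24.

-24


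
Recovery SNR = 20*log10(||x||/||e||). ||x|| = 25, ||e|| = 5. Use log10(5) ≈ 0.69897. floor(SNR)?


||x||/||e|| = 25/5 = 5.
log10(5) ≈ 0.69897.
20*log10(||x||/||e||) ≈ 20*0.69897 = 13.9794.
floor(13.9794) = 13.

13


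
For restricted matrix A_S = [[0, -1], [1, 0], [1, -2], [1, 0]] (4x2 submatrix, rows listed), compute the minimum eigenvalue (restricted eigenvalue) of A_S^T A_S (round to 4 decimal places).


A_S^T A_S = [[3, -2], [-2, 5]].
trace = 8.
det = 11.
disc = trace^2 - 4*det = 64 - 4*11 = 20.
sqrt(20) ≈ 4.472136.
lam_min = (8 - sqrt(20))/2 ≈ (8 - 4.472136)/2 = 1.763932 ≈ 1.7639.

1.7639


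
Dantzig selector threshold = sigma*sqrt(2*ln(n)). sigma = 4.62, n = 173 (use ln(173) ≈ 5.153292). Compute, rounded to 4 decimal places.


ln(173) ≈ 5.153292.
2*ln(n) ≈ 10.306584.
sqrt(2*ln(n)) ≈ sqrt(10.306584) ≈ 3.210387.
threshold ≈ 4.62*3.210387 = 14.83198794 ≈ 14.8320.

14.8320


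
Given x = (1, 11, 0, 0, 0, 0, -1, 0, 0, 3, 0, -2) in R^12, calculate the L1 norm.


Non-zero entries: [(0, 1), (1, 11), (6, -1), (9, 3), (11, -2)]
Absolute values: [1, 11, 1, 3, 2]
||x||_1 = sum = 18.

18


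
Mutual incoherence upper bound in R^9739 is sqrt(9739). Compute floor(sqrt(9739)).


98^2 = 9604 <= 9739 < 9801 = 99^2, so 98 <= sqrt(9739) < 99.
floor(sqrt(9739)) = 98.

98


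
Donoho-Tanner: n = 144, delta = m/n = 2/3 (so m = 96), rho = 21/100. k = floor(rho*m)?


m = 2/3*144 = 96.
rho = 21/100.
rho*m = 21/100*96 = 20.16.
k = floor(20.16) = 20.

20


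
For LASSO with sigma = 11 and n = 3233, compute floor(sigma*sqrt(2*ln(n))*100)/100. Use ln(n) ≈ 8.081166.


ln(3233) ≈ 8.081166.
2*ln(n) ≈ 16.162332.
sqrt(2*ln(n)) ≈ sqrt(16.162332) ≈ 4.02024.
lambda ≈ 11*4.02024 = 44.22264.
floor(lambda*100)/100 = 44.22.

44.22


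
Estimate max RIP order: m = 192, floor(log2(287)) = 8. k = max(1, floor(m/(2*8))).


floor(log2(287)) = 8.
2*8 = 16.
m/(2*floor(log2(n))) = 192/16 ≈ 12.0.
floor = 12.
k = max(1, 12) = 12.

12


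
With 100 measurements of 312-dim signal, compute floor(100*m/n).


100*m/n = 100*100/312 ≈ 32.0513.
floor = 32.

32


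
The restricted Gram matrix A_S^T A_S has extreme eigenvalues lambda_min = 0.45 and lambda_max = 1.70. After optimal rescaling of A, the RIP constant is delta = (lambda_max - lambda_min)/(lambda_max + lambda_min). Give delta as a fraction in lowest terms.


lambda_max - lambda_min = 1.70 - 0.45 = 1.25.
lambda_max + lambda_min = 1.70 + 0.45 = 2.15.
delta = 1.25/2.15 = 125/215 = 25/43.

25/43


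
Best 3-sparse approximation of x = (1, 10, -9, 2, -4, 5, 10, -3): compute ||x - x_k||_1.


Sorted |x_i| descending: [10, 10, 9, 5, 4, 3, 2, 1]
Keep top 3: [10, 10, 9]
Tail entries: [5, 4, 3, 2, 1]
L1 error = sum of tail = 15.

15


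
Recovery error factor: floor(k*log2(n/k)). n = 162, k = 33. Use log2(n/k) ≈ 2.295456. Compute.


log2(n/k) = log2(162/33) ≈ 2.295456.
k*log2(n/k) ≈ 33*2.295456 = 75.750048.
floor(75.750048) = 75.

75


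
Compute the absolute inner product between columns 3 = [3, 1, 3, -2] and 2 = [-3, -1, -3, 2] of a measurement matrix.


Inner product: 3*-3 + 1*-1 + 3*-3 + -2*2
Products: [-9, -1, -9, -4]
Sum = -23.
|dot| = 23.

23


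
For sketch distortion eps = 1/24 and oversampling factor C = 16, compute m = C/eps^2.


1/eps = 24.
(1/eps)^2 = 576.
m = 16*576 = 9216.

9216


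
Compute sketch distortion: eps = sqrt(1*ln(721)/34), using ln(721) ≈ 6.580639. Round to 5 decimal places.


ln(721) ≈ 6.580639.
1*ln(N)/m ≈ 1*6.580639/34 ≈ 0.19354821.
eps = sqrt(0.19354821) ≈ 0.4399411 ≈ 0.43994.

0.43994


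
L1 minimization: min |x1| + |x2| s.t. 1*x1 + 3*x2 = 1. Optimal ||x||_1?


Axis intercepts:
  x1 = 1, x2 = 0: L1 = 1
  x1 = 0, x2 = 1/3: L1 = 1/3
x* = (0, 1/3)
||x*||_1 = 1/3.

1/3


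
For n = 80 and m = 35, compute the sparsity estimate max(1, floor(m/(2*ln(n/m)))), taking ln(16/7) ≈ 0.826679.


n/m = 80/35 = 16/7.
ln(n/m) ≈ 0.826679.
2*ln(n/m) ≈ 1.653358.
m/(2*ln(n/m)) ≈ 35/1.653358 ≈ 21.169.
floor = 21.
k_max = max(1, 21) = 21.

21


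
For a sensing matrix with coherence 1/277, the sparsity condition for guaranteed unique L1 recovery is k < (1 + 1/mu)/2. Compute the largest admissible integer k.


1/mu = 277.
1 + 1/mu = 278.
(1 + 1/mu)/2 = 139 is an integer and the inequality is strict, so k_max = 139 - 1 = 138.

138


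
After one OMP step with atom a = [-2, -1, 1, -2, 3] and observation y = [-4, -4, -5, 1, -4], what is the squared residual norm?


a^T a = 19.
a^T y = -7.
coeff = -7/19 = -7/19.
||r||^2 = 1357/19.

1357/19


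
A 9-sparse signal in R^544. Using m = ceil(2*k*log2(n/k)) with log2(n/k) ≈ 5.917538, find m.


log2(n/k) = log2(544/9) ≈ 5.917538.
2*k*log2(n/k) ≈ 2*9*5.917538 = 106.515684.
m = ceil(106.515684) = 107.

107


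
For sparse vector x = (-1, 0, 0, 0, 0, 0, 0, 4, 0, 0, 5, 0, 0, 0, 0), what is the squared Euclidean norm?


Non-zero entries: [(0, -1), (7, 4), (10, 5)]
Squares: [1, 16, 25]
||x||_2^2 = sum = 42.

42


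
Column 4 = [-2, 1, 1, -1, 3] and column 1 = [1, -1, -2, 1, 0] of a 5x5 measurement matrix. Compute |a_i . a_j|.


Inner product: -2*1 + 1*-1 + 1*-2 + -1*1 + 3*0
Products: [-2, -1, -2, -1, 0]
Sum = -6.
|dot| = 6.

6


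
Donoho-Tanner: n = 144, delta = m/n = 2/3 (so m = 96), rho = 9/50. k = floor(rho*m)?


m = 2/3*144 = 96.
rho = 9/50.
rho*m = 9/50*96 = 17.28.
k = floor(17.28) = 17.

17


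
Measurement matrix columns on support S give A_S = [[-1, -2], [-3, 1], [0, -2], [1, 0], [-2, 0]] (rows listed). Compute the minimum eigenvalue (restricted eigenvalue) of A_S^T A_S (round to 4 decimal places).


A_S^T A_S = [[15, -1], [-1, 9]].
trace = 24.
det = 134.
disc = trace^2 - 4*det = 576 - 4*134 = 40.
sqrt(40) ≈ 6.324555.
lam_min = (24 - sqrt(40))/2 ≈ (24 - 6.324555)/2 = 8.8377225 ≈ 8.8377.

8.8377


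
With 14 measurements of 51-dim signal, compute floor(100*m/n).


100*m/n = 100*14/51 ≈ 27.451.
floor = 27.

27


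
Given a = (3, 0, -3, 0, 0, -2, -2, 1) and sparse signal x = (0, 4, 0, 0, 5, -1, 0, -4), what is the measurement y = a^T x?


Non-zero terms: ['0*4', '0*5', '-2*-1', '1*-4']
Products: [0, 0, 2, -4]
y = sum = -2.

-2


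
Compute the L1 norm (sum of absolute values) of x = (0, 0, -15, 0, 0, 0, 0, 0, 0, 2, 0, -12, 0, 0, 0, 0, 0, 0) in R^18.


Non-zero entries: [(2, -15), (9, 2), (11, -12)]
Absolute values: [15, 2, 12]
||x||_1 = sum = 29.

29


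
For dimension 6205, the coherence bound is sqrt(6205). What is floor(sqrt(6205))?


78^2 = 6084 <= 6205 < 6241 = 79^2, so 78 <= sqrt(6205) < 79.
floor(sqrt(6205)) = 78.

78


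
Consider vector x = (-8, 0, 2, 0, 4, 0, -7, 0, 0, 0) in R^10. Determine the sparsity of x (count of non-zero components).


Non-zero positions: [0, 2, 4, 6].
Sparsity = 4.

4


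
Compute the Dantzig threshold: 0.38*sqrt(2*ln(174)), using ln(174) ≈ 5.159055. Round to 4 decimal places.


ln(174) ≈ 5.159055.
2*ln(n) ≈ 10.31811.
sqrt(2*ln(n)) ≈ sqrt(10.31811) ≈ 3.212182.
threshold ≈ 0.38*3.212182 = 1.22062916 ≈ 1.2206.

1.2206


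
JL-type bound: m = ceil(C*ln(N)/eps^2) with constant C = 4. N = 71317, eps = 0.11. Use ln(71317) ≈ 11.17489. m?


ln(71317) ≈ 11.17489.
eps^2 = 0.11^2 = 0.0121.
C*ln(N)/eps^2 ≈ 4*11.17489/0.0121 ≈ 3694.1785.
m = ceil(3694.1785) = 3695.

3695


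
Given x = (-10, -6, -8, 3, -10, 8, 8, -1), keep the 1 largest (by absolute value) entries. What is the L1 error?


Sorted |x_i| descending: [10, 10, 8, 8, 8, 6, 3, 1]
Keep top 1: [10]
Tail entries: [10, 8, 8, 8, 6, 3, 1]
L1 error = sum of tail = 44.

44


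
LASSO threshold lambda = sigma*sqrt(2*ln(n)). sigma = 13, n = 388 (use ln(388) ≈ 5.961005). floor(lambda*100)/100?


ln(388) ≈ 5.961005.
2*ln(n) ≈ 11.92201.
sqrt(2*ln(n)) ≈ sqrt(11.92201) ≈ 3.452826.
lambda ≈ 13*3.452826 = 44.886738.
floor(lambda*100)/100 = 44.88.

44.88


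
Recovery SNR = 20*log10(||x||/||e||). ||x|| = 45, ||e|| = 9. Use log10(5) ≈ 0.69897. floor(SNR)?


||x||/||e|| = 45/9 = 5.
log10(5) ≈ 0.69897.
20*log10(||x||/||e||) ≈ 20*0.69897 = 13.9794.
floor(13.9794) = 13.

13


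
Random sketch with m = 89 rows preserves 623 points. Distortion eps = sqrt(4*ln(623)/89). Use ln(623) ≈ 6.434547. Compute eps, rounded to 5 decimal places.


ln(623) ≈ 6.434547.
4*ln(N)/m ≈ 4*6.434547/89 ≈ 0.28919312.
eps = sqrt(0.28919312) ≈ 0.5377668 ≈ 0.53777.

0.53777
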